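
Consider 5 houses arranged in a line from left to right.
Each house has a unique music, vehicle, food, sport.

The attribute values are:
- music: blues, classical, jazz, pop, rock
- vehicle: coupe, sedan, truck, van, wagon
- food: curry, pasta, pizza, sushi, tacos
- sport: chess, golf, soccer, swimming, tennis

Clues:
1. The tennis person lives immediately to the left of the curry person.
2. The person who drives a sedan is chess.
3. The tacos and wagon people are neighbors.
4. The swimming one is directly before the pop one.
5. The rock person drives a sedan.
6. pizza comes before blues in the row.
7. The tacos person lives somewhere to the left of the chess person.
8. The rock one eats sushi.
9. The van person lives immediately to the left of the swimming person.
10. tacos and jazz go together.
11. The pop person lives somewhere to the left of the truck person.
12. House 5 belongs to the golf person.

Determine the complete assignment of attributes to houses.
Solution:

House | Music | Vehicle | Food | Sport
--------------------------------------
  1   | jazz | van | tacos | tennis
  2   | classical | wagon | curry | swimming
  3   | pop | coupe | pizza | soccer
  4   | rock | sedan | sushi | chess
  5   | blues | truck | pasta | golf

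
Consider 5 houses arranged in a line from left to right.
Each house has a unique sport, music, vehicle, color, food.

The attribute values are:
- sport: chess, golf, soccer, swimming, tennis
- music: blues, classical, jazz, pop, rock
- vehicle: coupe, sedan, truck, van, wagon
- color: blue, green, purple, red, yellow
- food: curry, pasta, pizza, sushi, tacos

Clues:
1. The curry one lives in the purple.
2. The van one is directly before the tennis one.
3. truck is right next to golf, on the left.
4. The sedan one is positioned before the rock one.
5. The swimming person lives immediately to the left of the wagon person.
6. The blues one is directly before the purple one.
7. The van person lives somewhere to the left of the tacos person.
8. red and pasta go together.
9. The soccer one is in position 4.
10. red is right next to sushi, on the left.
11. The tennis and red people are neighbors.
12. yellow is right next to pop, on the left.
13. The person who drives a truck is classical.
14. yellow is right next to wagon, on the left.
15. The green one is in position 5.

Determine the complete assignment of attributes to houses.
Solution:

House | Sport | Music | Vehicle | Color | Food
----------------------------------------------
  1   | swimming | blues | van | yellow | pizza
  2   | tennis | pop | wagon | purple | curry
  3   | chess | jazz | sedan | red | pasta
  4   | soccer | classical | truck | blue | sushi
  5   | golf | rock | coupe | green | tacos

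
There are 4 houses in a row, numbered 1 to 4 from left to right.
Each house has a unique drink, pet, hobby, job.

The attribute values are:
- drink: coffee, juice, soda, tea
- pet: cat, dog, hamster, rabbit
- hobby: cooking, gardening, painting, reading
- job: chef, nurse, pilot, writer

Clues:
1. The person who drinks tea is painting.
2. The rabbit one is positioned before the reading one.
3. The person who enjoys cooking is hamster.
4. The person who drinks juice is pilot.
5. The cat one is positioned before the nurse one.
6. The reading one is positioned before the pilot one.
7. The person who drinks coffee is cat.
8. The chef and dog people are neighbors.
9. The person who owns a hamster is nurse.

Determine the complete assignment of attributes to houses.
Solution:

House | Drink | Pet | Hobby | Job
---------------------------------
  1   | tea | rabbit | painting | writer
  2   | coffee | cat | reading | chef
  3   | juice | dog | gardening | pilot
  4   | soda | hamster | cooking | nurse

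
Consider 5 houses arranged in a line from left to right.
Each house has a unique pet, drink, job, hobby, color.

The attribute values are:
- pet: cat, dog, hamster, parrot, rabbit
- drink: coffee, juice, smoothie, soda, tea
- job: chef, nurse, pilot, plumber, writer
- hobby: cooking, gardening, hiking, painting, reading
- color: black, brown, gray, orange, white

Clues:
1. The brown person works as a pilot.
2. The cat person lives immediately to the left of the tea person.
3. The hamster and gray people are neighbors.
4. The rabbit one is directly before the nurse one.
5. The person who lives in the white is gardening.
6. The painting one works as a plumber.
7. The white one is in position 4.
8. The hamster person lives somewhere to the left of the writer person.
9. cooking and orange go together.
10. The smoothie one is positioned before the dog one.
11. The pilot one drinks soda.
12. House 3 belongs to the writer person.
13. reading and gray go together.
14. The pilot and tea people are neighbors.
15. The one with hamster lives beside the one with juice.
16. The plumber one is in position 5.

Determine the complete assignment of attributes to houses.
Solution:

House | Pet | Drink | Job | Hobby | Color
-----------------------------------------
  1   | cat | soda | pilot | hiking | brown
  2   | hamster | tea | chef | cooking | orange
  3   | rabbit | juice | writer | reading | gray
  4   | parrot | smoothie | nurse | gardening | white
  5   | dog | coffee | plumber | painting | black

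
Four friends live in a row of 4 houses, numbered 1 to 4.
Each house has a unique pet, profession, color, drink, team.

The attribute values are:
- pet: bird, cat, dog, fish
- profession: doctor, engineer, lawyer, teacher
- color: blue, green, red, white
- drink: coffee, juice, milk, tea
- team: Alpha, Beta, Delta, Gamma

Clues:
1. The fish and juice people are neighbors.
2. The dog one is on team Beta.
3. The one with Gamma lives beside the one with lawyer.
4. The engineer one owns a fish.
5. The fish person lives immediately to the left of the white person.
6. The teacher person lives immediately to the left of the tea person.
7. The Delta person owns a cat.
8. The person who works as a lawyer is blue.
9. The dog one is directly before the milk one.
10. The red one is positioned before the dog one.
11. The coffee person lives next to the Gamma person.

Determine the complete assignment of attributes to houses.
Solution:

House | Pet | Profession | Color | Drink | Team
-----------------------------------------------
  1   | fish | engineer | red | coffee | Alpha
  2   | bird | teacher | white | juice | Gamma
  3   | dog | lawyer | blue | tea | Beta
  4   | cat | doctor | green | milk | Delta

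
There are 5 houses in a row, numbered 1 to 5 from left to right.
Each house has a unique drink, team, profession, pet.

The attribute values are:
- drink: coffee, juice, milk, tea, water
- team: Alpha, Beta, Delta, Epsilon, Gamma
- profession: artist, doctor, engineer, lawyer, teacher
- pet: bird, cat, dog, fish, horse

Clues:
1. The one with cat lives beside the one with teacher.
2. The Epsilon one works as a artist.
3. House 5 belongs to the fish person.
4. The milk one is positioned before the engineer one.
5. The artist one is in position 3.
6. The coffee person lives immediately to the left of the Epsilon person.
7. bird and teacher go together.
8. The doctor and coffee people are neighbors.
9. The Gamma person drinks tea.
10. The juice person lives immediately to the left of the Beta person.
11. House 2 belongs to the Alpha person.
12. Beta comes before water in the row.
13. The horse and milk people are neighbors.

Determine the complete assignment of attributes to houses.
Solution:

House | Drink | Team | Profession | Pet
---------------------------------------
  1   | tea | Gamma | doctor | cat
  2   | coffee | Alpha | teacher | bird
  3   | juice | Epsilon | artist | horse
  4   | milk | Beta | lawyer | dog
  5   | water | Delta | engineer | fish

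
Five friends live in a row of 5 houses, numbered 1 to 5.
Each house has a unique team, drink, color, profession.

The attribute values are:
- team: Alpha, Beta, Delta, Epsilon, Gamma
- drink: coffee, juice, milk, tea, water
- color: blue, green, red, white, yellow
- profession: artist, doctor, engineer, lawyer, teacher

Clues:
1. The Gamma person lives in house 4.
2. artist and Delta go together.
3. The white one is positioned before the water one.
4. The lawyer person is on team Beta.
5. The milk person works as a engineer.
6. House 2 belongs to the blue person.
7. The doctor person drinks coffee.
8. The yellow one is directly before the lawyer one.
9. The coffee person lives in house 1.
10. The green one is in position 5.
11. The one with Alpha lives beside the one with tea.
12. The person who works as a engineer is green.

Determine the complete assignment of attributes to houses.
Solution:

House | Team | Drink | Color | Profession
-----------------------------------------
  1   | Alpha | coffee | yellow | doctor
  2   | Beta | tea | blue | lawyer
  3   | Delta | juice | white | artist
  4   | Gamma | water | red | teacher
  5   | Epsilon | milk | green | engineer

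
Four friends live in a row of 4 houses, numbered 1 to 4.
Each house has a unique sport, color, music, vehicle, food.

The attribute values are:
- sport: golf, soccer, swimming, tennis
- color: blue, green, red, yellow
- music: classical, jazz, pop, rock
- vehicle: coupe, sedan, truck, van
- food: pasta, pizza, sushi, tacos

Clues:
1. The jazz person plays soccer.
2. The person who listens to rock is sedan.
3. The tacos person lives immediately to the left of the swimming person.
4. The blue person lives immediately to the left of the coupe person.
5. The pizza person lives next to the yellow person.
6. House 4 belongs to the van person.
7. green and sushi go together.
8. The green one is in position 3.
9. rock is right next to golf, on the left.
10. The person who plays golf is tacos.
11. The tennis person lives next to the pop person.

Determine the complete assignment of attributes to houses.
Solution:

House | Sport | Color | Music | Vehicle | Food
----------------------------------------------
  1   | tennis | blue | rock | sedan | pizza
  2   | golf | yellow | pop | coupe | tacos
  3   | swimming | green | classical | truck | sushi
  4   | soccer | red | jazz | van | pasta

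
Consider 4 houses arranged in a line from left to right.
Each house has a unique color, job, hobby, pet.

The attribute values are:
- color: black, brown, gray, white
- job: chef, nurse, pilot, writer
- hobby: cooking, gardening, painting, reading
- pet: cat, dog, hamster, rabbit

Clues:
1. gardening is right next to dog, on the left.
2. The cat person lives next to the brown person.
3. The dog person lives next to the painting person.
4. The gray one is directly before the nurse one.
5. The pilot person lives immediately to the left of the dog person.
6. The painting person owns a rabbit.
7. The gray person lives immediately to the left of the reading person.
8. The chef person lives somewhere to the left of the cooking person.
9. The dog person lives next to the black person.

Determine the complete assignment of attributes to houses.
Solution:

House | Color | Job | Hobby | Pet
---------------------------------
  1   | gray | pilot | gardening | cat
  2   | brown | nurse | reading | dog
  3   | black | chef | painting | rabbit
  4   | white | writer | cooking | hamster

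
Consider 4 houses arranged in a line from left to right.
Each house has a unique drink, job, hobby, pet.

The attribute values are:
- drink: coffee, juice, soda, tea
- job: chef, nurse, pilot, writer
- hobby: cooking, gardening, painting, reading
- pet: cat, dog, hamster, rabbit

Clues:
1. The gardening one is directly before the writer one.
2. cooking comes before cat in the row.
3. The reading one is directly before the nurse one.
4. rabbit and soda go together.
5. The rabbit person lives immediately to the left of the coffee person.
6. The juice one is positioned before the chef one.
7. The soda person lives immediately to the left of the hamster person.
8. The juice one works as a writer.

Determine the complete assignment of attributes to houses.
Solution:

House | Drink | Job | Hobby | Pet
---------------------------------
  1   | soda | pilot | reading | rabbit
  2   | coffee | nurse | gardening | hamster
  3   | juice | writer | cooking | dog
  4   | tea | chef | painting | cat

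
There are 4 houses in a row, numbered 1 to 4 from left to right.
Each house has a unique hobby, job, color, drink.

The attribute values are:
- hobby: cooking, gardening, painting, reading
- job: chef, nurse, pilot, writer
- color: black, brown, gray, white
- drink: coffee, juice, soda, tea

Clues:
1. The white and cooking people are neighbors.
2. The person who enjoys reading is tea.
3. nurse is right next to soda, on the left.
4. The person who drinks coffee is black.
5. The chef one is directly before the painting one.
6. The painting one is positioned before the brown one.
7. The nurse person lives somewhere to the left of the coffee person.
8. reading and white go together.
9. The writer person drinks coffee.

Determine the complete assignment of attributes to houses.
Solution:

House | Hobby | Job | Color | Drink
-----------------------------------
  1   | reading | nurse | white | tea
  2   | cooking | chef | gray | soda
  3   | painting | writer | black | coffee
  4   | gardening | pilot | brown | juice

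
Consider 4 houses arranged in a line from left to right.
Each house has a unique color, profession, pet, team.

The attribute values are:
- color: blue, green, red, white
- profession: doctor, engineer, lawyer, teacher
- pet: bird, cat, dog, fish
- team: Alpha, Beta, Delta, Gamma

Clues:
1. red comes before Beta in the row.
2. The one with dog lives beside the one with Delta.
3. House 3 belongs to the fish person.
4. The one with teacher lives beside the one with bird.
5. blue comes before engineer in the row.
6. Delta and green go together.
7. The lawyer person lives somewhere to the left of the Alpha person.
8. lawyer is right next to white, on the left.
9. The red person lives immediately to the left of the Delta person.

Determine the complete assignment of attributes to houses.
Solution:

House | Color | Profession | Pet | Team
---------------------------------------
  1   | red | teacher | dog | Gamma
  2   | green | doctor | bird | Delta
  3   | blue | lawyer | fish | Beta
  4   | white | engineer | cat | Alpha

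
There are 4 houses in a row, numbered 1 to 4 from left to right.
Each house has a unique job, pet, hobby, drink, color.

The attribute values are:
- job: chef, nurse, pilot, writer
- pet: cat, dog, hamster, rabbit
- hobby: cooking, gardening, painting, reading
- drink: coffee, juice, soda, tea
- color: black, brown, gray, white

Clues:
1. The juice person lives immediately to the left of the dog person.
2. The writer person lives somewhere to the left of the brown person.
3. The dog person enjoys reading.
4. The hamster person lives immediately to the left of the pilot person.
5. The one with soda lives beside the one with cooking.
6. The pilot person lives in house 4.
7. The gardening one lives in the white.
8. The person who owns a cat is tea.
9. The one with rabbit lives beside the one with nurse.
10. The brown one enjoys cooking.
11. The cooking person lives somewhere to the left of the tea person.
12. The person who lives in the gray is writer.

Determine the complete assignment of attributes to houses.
Solution:

House | Job | Pet | Hobby | Drink | Color
-----------------------------------------
  1   | writer | rabbit | painting | juice | gray
  2   | nurse | dog | reading | soda | black
  3   | chef | hamster | cooking | coffee | brown
  4   | pilot | cat | gardening | tea | white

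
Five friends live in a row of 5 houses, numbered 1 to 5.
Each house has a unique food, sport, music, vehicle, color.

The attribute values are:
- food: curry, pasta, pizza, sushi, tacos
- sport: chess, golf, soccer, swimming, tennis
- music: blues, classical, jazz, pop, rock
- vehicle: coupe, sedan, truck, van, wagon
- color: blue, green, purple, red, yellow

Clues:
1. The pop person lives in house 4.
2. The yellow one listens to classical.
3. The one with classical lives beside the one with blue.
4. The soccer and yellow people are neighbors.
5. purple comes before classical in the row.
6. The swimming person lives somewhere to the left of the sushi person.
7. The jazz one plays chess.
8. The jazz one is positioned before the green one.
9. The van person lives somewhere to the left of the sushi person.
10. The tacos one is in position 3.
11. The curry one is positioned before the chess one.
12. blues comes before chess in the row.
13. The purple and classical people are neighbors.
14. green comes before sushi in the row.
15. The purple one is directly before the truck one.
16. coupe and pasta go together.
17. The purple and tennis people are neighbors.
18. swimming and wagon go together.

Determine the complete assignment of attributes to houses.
Solution:

House | Food | Sport | Music | Vehicle | Color
----------------------------------------------
  1   | pasta | soccer | blues | coupe | purple
  2   | curry | tennis | classical | truck | yellow
  3   | tacos | chess | jazz | van | blue
  4   | pizza | swimming | pop | wagon | green
  5   | sushi | golf | rock | sedan | red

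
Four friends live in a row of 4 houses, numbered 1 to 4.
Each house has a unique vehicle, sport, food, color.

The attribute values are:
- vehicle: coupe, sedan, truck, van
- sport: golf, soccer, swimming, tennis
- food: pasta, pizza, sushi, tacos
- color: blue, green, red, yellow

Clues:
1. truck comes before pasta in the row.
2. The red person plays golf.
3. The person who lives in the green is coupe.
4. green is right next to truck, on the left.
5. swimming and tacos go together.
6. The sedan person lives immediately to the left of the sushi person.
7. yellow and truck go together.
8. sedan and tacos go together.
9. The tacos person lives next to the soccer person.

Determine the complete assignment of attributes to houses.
Solution:

House | Vehicle | Sport | Food | Color
--------------------------------------
  1   | sedan | swimming | tacos | blue
  2   | coupe | soccer | sushi | green
  3   | truck | tennis | pizza | yellow
  4   | van | golf | pasta | red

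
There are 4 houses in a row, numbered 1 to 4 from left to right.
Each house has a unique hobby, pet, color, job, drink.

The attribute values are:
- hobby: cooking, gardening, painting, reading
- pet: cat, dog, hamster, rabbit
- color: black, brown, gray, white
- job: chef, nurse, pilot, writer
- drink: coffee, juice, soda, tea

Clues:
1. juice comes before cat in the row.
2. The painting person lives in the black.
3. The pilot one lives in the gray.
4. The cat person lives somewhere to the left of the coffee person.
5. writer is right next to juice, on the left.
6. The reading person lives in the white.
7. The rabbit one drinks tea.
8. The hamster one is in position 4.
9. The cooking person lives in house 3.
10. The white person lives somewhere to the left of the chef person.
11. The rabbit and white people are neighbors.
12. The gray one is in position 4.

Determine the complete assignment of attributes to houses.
Solution:

House | Hobby | Pet | Color | Job | Drink
-----------------------------------------
  1   | painting | rabbit | black | writer | tea
  2   | reading | dog | white | nurse | juice
  3   | cooking | cat | brown | chef | soda
  4   | gardening | hamster | gray | pilot | coffee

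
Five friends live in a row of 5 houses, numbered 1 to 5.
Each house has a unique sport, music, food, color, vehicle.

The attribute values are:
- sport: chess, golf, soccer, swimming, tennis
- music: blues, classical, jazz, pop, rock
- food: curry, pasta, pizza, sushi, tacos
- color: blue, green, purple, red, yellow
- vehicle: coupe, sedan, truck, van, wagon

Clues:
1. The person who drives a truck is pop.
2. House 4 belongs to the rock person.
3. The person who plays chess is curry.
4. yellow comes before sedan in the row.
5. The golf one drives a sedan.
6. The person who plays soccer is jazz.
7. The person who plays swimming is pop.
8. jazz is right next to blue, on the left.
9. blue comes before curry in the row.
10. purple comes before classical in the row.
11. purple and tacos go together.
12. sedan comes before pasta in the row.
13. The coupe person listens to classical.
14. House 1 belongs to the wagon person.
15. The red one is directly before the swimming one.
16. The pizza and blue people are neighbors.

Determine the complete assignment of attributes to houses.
Solution:

House | Sport | Music | Food | Color | Vehicle
----------------------------------------------
  1   | soccer | jazz | pizza | red | wagon
  2   | swimming | pop | sushi | blue | truck
  3   | chess | blues | curry | yellow | van
  4   | golf | rock | tacos | purple | sedan
  5   | tennis | classical | pasta | green | coupe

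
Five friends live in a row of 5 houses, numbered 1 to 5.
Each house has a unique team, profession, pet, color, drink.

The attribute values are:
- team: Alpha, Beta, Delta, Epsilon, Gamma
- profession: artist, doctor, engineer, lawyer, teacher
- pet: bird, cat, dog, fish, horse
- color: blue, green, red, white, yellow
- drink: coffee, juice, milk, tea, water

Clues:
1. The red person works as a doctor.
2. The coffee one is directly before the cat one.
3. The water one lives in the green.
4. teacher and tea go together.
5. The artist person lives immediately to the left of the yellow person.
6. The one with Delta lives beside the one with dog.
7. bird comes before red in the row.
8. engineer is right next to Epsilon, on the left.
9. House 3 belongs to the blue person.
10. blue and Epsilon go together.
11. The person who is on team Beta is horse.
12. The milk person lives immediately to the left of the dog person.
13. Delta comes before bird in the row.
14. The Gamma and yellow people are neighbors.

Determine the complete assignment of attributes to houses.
Solution:

House | Team | Profession | Pet | Color | Drink
-----------------------------------------------
  1   | Gamma | artist | fish | white | coffee
  2   | Delta | engineer | cat | yellow | milk
  3   | Epsilon | teacher | dog | blue | tea
  4   | Alpha | lawyer | bird | green | water
  5   | Beta | doctor | horse | red | juice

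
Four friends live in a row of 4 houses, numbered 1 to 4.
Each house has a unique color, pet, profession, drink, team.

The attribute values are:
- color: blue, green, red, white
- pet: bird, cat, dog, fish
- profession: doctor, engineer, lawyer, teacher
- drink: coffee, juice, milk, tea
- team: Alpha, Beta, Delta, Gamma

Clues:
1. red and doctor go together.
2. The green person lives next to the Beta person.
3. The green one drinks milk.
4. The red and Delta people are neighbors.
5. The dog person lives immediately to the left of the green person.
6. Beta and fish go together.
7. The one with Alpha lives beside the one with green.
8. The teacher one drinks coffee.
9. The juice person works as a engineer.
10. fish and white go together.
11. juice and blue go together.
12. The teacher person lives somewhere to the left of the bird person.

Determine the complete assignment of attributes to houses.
Solution:

House | Color | Pet | Profession | Drink | Team
-----------------------------------------------
  1   | red | dog | doctor | tea | Alpha
  2   | green | cat | lawyer | milk | Delta
  3   | white | fish | teacher | coffee | Beta
  4   | blue | bird | engineer | juice | Gamma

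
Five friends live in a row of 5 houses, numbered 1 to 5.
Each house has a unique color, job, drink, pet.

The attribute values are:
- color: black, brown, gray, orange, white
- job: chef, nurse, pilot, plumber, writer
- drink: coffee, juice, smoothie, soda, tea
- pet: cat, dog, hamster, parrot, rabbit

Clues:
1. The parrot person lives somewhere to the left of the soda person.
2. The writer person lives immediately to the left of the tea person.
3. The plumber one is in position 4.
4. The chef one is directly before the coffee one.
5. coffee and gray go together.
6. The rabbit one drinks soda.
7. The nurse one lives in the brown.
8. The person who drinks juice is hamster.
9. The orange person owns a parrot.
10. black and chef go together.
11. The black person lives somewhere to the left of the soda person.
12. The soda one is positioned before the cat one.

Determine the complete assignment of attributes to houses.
Solution:

House | Color | Job | Drink | Pet
---------------------------------
  1   | black | chef | juice | hamster
  2   | gray | writer | coffee | dog
  3   | orange | pilot | tea | parrot
  4   | white | plumber | soda | rabbit
  5   | brown | nurse | smoothie | cat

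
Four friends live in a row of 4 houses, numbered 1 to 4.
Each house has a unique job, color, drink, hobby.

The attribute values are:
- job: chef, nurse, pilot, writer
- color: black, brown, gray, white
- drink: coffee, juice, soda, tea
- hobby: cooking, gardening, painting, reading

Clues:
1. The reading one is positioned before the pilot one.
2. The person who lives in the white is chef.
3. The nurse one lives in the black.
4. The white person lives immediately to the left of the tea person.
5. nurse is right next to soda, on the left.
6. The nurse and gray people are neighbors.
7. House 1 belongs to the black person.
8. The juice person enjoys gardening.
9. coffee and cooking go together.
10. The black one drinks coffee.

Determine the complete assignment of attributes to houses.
Solution:

House | Job | Color | Drink | Hobby
-----------------------------------
  1   | nurse | black | coffee | cooking
  2   | writer | gray | soda | reading
  3   | chef | white | juice | gardening
  4   | pilot | brown | tea | painting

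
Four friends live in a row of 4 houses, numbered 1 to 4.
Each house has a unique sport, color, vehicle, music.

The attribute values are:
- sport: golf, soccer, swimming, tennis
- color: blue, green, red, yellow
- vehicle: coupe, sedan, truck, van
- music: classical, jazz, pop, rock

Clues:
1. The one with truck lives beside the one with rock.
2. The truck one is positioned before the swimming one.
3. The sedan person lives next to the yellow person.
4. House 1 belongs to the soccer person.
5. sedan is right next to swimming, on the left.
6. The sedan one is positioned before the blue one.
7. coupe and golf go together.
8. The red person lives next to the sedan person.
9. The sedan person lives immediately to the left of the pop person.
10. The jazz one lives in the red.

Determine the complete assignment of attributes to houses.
Solution:

House | Sport | Color | Vehicle | Music
---------------------------------------
  1   | soccer | red | truck | jazz
  2   | tennis | green | sedan | rock
  3   | swimming | yellow | van | pop
  4   | golf | blue | coupe | classical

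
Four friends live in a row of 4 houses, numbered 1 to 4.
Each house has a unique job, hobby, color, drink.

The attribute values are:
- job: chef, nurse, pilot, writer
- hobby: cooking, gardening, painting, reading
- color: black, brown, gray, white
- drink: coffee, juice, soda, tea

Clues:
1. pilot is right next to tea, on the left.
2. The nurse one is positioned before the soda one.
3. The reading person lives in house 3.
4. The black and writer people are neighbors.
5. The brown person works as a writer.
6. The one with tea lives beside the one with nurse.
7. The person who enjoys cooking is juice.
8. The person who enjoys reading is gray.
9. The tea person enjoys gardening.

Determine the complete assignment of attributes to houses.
Solution:

House | Job | Hobby | Color | Drink
-----------------------------------
  1   | pilot | cooking | black | juice
  2   | writer | gardening | brown | tea
  3   | nurse | reading | gray | coffee
  4   | chef | painting | white | soda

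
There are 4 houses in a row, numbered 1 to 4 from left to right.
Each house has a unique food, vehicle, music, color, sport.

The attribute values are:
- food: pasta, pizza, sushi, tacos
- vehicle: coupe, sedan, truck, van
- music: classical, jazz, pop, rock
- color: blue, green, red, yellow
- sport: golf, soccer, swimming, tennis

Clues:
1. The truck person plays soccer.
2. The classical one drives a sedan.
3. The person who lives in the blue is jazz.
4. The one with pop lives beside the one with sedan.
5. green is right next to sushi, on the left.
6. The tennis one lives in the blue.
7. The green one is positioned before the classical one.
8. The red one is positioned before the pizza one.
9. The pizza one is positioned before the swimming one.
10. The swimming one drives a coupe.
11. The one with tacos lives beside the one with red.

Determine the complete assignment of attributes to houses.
Solution:

House | Food | Vehicle | Music | Color | Sport
----------------------------------------------
  1   | tacos | truck | pop | green | soccer
  2   | sushi | sedan | classical | red | golf
  3   | pizza | van | jazz | blue | tennis
  4   | pasta | coupe | rock | yellow | swimming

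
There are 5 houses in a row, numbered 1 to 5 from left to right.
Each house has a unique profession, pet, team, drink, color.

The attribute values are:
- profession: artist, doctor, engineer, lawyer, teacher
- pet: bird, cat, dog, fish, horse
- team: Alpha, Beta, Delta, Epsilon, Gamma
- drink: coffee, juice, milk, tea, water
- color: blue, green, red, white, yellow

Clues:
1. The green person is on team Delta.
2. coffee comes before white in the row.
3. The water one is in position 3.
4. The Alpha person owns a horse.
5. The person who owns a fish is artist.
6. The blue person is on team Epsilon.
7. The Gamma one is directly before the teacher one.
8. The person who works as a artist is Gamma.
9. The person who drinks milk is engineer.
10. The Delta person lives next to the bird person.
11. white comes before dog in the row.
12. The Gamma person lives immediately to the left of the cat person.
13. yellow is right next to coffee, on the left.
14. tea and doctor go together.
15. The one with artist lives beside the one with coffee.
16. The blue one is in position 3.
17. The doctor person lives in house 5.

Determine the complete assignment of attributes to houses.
Solution:

House | Profession | Pet | Team | Drink | Color
-----------------------------------------------
  1   | artist | fish | Gamma | juice | yellow
  2   | teacher | cat | Delta | coffee | green
  3   | lawyer | bird | Epsilon | water | blue
  4   | engineer | horse | Alpha | milk | white
  5   | doctor | dog | Beta | tea | red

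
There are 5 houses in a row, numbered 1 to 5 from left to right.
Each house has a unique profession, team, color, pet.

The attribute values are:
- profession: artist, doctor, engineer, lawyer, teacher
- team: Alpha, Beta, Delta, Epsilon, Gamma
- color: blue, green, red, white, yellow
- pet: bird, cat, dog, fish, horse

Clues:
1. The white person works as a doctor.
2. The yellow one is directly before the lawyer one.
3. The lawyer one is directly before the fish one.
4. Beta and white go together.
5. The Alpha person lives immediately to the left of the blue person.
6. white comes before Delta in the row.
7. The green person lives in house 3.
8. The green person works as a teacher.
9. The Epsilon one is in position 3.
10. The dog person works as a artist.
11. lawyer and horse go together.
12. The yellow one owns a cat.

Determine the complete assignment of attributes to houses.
Solution:

House | Profession | Team | Color | Pet
---------------------------------------
  1   | engineer | Alpha | yellow | cat
  2   | lawyer | Gamma | blue | horse
  3   | teacher | Epsilon | green | fish
  4   | doctor | Beta | white | bird
  5   | artist | Delta | red | dog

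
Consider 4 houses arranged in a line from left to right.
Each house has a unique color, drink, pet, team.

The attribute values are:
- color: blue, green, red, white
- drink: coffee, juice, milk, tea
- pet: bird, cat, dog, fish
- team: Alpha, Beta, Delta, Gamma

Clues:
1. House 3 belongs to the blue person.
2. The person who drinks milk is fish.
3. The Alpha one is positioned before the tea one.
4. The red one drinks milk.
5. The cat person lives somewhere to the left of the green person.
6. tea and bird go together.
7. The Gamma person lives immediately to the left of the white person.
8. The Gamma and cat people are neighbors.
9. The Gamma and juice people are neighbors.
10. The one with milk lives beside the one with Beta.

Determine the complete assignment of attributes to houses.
Solution:

House | Color | Drink | Pet | Team
----------------------------------
  1   | red | milk | fish | Gamma
  2   | white | juice | cat | Beta
  3   | blue | coffee | dog | Alpha
  4   | green | tea | bird | Delta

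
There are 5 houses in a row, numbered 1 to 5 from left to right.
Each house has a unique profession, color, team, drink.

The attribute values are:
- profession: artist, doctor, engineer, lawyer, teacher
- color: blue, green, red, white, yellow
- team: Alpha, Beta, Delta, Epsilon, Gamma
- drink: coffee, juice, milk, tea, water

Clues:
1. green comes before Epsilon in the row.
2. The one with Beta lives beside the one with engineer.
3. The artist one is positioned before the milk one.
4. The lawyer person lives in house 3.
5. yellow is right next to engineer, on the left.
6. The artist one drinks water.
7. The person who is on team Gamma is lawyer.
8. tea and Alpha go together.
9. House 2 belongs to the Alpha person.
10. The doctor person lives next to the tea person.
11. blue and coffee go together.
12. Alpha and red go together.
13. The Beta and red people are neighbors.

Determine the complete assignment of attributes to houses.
Solution:

House | Profession | Color | Team | Drink
-----------------------------------------
  1   | doctor | yellow | Beta | juice
  2   | engineer | red | Alpha | tea
  3   | lawyer | blue | Gamma | coffee
  4   | artist | green | Delta | water
  5   | teacher | white | Epsilon | milk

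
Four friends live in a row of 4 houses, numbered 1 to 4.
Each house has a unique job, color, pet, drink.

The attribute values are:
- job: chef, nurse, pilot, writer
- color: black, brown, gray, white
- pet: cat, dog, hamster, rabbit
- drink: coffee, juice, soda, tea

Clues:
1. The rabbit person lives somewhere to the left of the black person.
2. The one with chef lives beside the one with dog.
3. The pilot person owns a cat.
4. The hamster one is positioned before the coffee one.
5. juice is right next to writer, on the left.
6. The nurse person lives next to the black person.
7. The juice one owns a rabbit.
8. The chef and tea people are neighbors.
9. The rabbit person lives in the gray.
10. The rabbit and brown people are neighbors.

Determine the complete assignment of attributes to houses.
Solution:

House | Job | Color | Pet | Drink
---------------------------------
  1   | chef | gray | rabbit | juice
  2   | writer | brown | dog | tea
  3   | nurse | white | hamster | soda
  4   | pilot | black | cat | coffee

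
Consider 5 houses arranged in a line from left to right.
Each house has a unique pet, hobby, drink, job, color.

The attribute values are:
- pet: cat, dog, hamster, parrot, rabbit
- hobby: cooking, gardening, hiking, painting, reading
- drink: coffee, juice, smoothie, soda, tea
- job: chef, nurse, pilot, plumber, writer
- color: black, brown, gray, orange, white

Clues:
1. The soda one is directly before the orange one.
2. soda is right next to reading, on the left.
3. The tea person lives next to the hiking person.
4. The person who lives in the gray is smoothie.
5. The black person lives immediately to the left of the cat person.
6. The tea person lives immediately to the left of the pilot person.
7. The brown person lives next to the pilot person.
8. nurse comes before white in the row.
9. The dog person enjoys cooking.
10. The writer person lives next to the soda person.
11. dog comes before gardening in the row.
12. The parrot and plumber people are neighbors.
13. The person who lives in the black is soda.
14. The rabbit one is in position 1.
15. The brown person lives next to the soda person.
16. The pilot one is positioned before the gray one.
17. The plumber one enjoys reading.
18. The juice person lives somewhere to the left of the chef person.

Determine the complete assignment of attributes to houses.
Solution:

House | Pet | Hobby | Drink | Job | Color
-----------------------------------------
  1   | rabbit | painting | tea | writer | brown
  2   | parrot | hiking | soda | pilot | black
  3   | cat | reading | juice | plumber | orange
  4   | dog | cooking | smoothie | nurse | gray
  5   | hamster | gardening | coffee | chef | white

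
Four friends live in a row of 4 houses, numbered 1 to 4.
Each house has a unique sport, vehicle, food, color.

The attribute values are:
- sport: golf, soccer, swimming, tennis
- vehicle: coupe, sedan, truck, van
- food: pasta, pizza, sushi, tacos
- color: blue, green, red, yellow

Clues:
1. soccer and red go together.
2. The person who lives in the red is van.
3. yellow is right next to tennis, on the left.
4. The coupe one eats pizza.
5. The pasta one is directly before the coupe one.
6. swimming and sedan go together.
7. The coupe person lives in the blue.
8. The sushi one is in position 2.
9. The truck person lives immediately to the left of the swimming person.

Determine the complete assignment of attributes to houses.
Solution:

House | Sport | Vehicle | Food | Color
--------------------------------------
  1   | soccer | van | tacos | red
  2   | golf | truck | sushi | green
  3   | swimming | sedan | pasta | yellow
  4   | tennis | coupe | pizza | blue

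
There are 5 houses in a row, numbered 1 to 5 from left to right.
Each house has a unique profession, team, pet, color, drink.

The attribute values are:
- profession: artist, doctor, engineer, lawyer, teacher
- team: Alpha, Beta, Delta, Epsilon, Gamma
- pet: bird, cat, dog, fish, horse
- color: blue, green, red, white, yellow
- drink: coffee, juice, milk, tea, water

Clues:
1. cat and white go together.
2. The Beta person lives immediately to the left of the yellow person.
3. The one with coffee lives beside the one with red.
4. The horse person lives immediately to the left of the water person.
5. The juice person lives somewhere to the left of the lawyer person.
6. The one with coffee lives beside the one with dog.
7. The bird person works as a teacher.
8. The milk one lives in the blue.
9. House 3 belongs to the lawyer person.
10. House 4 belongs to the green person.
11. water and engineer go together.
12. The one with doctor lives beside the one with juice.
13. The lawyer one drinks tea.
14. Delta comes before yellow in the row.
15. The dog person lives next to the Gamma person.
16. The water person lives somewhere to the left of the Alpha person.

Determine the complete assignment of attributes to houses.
Solution:

House | Profession | Team | Pet | Color | Drink
-----------------------------------------------
  1   | doctor | Delta | cat | white | coffee
  2   | artist | Beta | dog | red | juice
  3   | lawyer | Gamma | horse | yellow | tea
  4   | engineer | Epsilon | fish | green | water
  5   | teacher | Alpha | bird | blue | milk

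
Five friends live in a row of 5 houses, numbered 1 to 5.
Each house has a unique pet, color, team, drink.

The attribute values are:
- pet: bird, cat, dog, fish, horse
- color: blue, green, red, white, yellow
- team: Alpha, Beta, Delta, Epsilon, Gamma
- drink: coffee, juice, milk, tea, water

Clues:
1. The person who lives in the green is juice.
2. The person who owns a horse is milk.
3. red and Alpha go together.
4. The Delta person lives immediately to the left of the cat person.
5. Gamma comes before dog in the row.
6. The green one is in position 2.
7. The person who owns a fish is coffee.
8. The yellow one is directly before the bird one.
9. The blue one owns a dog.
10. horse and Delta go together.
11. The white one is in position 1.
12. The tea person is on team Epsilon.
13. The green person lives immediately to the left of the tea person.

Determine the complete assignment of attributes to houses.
Solution:

House | Pet | Color | Team | Drink
----------------------------------
  1   | horse | white | Delta | milk
  2   | cat | green | Gamma | juice
  3   | dog | blue | Epsilon | tea
  4   | fish | yellow | Beta | coffee
  5   | bird | red | Alpha | water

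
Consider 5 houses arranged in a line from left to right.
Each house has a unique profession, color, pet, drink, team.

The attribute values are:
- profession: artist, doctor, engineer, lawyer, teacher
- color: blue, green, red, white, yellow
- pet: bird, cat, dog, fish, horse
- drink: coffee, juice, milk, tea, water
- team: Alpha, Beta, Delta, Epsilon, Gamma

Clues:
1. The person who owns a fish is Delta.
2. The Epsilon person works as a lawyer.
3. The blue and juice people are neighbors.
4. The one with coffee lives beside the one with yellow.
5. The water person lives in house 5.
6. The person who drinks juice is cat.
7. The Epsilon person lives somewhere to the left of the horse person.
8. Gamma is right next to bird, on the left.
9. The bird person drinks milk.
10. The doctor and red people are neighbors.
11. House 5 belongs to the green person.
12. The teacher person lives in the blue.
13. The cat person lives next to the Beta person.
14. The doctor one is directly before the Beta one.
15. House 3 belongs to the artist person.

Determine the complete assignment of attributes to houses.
Solution:

House | Profession | Color | Pet | Drink | Team
-----------------------------------------------
  1   | teacher | blue | fish | coffee | Delta
  2   | doctor | yellow | cat | juice | Gamma
  3   | artist | red | bird | milk | Beta
  4   | lawyer | white | dog | tea | Epsilon
  5   | engineer | green | horse | water | Alpha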